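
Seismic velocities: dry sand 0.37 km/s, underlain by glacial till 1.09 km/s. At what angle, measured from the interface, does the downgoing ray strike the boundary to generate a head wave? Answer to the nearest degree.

At critical incidence the refracted ray runs along the interface (θ₂ = 90°), so sin θ_c = V₁/V₂.
θ_c = arcsin(0.37/1.09) = arcsin 0.3394 = 19.84°.
Measured from the interface: 90° − 19.84° = 70.16°.

70°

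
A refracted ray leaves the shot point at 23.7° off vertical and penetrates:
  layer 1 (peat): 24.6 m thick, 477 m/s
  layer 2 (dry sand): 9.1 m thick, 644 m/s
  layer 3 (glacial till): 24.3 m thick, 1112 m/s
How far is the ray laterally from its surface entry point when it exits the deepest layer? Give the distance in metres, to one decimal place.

p = sin θ₁/V₁ = sin 23.7°/477 = 8.4266e-04 s/m is conserved through the stack.
Layer 1: θ = 23.70°; offset = 24.6·tan 23.70° = 10.799 m.
Layer 2: sin θ = p·644 = 0.5427 → θ = 32.87°; offset = 9.1·tan 32.87° = 5.879 m.
Layer 3: sin θ = p·1112 = 0.9370 → θ = 69.56°; offset = 24.3·tan 69.56° = 65.200 m.
Σ offsets = 81.878 m.

81.9 m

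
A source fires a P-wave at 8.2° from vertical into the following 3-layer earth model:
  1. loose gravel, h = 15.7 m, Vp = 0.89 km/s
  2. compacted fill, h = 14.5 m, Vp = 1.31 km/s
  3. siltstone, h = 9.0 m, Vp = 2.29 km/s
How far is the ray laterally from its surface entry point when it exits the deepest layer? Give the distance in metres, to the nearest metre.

p = sin θ₁/V₁ = sin 8.2°/0.89 = 1.6026e-01 s/km is conserved through the stack.
Layer 1: θ = 8.20°; offset = 15.7·tan 8.20° = 2.262 m.
Layer 2: sin θ = p·1.31 = 0.2099 → θ = 12.12°; offset = 14.5·tan 12.12° = 3.113 m.
Layer 3: sin θ = p·2.29 = 0.3670 → θ = 21.53°; offset = 9.0·tan 21.53° = 3.551 m.
Σ offsets = 8.927 m.

9 m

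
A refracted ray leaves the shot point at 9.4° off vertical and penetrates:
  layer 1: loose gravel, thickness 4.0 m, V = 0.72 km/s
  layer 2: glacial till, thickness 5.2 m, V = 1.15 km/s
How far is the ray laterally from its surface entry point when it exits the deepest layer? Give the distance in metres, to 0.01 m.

2.07 m

Apply Snell's law at each interface; in layer i the horizontal offset is hᵢ·tan θᵢ.
Layer 1: θ = 9.40°; offset = 4.0·tan 9.40° = 0.6622 m.
Layer 2: sin θ = 1.15·sin 9.4°/0.72 = 0.2609, θ = 15.12°; offset = 5.2·tan 15.12° = 1.4052 m.
Total horizontal offset = 2.0674 m.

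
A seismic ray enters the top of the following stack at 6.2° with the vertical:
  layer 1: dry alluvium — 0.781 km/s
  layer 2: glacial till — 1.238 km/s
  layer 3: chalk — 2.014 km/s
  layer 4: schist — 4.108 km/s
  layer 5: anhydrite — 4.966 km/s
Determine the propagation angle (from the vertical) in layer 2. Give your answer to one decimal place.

Ray parameter p = sin 6.2° / 0.781 = 1.3828e-01 s/km.
sin θ_2 = p·V_2 = 1.3828e-01 × 1.238 = 0.1712.
θ_2 = arcsin 0.1712 = 9.86°.

9.9°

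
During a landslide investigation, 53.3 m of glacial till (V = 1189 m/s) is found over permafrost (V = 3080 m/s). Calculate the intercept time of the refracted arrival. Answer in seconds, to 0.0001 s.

0.0827 s

tᵢ = 2h·√(V₂²−V₁²)/(V₁V₂).
√(V₂²−V₁²) = √(3080²−1189²) = 2841.2 m/s.
tᵢ = 2·53.3·2841.2/(1189·3080) = 0.08271 s.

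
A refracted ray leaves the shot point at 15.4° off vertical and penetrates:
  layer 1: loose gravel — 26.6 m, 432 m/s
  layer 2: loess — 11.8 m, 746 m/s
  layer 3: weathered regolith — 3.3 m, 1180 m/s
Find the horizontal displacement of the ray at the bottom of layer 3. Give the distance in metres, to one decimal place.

p = sin θ₁/V₁ = sin 15.4°/432 = 6.1471e-04 s/m is conserved through the stack.
Layer 1: θ = 15.40°; offset = 26.6·tan 15.40° = 7.327 m.
Layer 2: sin θ = p·746 = 0.4586 → θ = 27.30°; offset = 11.8·tan 27.30° = 6.089 m.
Layer 3: sin θ = p·1180 = 0.7254 → θ = 46.50°; offset = 3.3·tan 46.50° = 3.477 m.
Total horizontal offset = 16.893 m.

16.9 m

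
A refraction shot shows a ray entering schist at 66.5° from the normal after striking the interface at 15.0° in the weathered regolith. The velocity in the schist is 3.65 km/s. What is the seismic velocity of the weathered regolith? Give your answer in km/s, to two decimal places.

1.03 km/s

sin 15.0° = 0.2588; sin 66.5° = 0.9171.
V₁ = V₂·(sin θ₁/sin θ₂) = 3.65·(0.2588/0.9171) = 1.03 km/s.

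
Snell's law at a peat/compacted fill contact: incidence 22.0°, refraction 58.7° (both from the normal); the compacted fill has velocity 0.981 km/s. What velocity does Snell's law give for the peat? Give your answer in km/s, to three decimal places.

Snell's law: sin 22.0°/V₁ = sin 58.7°/V₂.
V₁ = V₂·sin 22.0°/sin 58.7° = 0.981 × 0.4384 = 0.430 km/s.

0.430 km/s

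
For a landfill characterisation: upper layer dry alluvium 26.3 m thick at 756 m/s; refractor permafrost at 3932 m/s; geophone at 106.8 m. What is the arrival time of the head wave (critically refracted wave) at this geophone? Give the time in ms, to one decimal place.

95.4 ms

θ_c = arcsin(V₁/V₂) = arcsin(756/3932) = 11.09°, cos θ_c = 0.9813.
Intercept time tᵢ = 2h cos θ_c / V₁ = 2·26.3·0.9813/756 = 0.06828 s.
t = x/V₂ + tᵢ = 106.8/3932 + 0.06828 = 0.09544 s.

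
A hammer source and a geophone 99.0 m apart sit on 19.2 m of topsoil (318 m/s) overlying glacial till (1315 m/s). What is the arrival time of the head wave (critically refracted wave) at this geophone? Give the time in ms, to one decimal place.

θ_c = arcsin(V₁/V₂) = arcsin(318/1315) = 13.99°, cos θ_c = 0.9703.
Intercept time tᵢ = 2h cos θ_c / V₁ = 2·19.2·0.9703/318 = 0.11717 s.
t = x/V₂ + tᵢ = 99.0/1315 + 0.11717 = 0.19246 s.

192.5 ms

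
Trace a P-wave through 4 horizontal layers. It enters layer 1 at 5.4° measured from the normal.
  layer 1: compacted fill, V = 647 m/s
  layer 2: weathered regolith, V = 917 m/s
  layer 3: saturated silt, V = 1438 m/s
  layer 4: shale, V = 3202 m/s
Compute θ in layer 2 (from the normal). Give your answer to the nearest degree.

8°

Snell's law across each interface conserves sin θ / V, so sin θ_2 = V_2·sin θ₁/V₁.
sin θ_2 = 917 × sin 5.4° / 647 = 0.1334.
θ_2 = arcsin 0.1334 = 7.66°.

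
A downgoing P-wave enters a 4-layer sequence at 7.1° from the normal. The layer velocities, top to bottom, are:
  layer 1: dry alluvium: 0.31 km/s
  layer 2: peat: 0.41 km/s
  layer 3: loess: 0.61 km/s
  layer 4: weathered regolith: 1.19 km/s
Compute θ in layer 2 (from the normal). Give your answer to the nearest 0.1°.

Snell's law across each interface conserves sin θ / V, so sin θ_2 = V_2·sin θ₁/V₁.
sin θ_2 = 0.41 × sin 7.1° / 0.31 = 0.1635.
θ_2 = 9.41° from the vertical.

9.4°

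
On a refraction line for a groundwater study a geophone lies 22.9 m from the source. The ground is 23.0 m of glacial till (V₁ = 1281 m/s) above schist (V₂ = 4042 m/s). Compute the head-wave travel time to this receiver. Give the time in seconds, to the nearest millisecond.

t = x/V₂ + 2h·√(V₂²−V₁²)/(V₁V₂).
√(V₂²−V₁²) = √(4042²−1281²) = 3833.6 m/s; delay term = 2·23.0·3833.6/(1281·4042) = 0.03406 s.
t = 22.9/4042 + 0.03406 = 0.03972 s.

0.040 s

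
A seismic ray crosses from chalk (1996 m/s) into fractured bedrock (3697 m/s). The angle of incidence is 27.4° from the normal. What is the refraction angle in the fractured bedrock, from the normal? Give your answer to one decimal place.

58.5°

Snell's law: sin θ₂ = (V₂/V₁)·sin θ₁ = (3697/1996)·sin 27.4° = 0.8524.
θ₂ = sin⁻¹(0.8524) = 58.47° (from vertical).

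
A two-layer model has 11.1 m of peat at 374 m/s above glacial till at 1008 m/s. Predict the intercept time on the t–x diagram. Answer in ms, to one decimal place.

tᵢ = 2h·√(V₂²−V₁²)/(V₁V₂).
√(V₂²−V₁²) = √(1008²−374²) = 936.0 m/s.
tᵢ = 2·11.1·936.0/(374·1008) = 0.05512 s.

55.1 ms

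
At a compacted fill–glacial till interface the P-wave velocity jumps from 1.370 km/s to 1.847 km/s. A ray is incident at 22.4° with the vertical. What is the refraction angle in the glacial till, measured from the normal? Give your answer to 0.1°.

30.9°

Snell's law: sin θ₂ = (V₂/V₁)·sin θ₁ = (1.847/1.370)·sin 22.4° = 0.5137.
θ₂ = sin⁻¹(0.5137) = 30.91° (from vertical).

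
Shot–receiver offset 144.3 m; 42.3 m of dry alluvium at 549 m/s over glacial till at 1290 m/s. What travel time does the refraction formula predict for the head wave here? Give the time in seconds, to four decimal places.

0.2513 s

t = x/V₂ + 2h·√(V₂²−V₁²)/(V₁V₂).
√(V₂²−V₁²) = √(1290²−549²) = 1167.3 m/s; delay term = 2·42.3·1167.3/(549·1290) = 0.13945 s.
t = 144.3/1290 + 0.13945 = 0.25131 s.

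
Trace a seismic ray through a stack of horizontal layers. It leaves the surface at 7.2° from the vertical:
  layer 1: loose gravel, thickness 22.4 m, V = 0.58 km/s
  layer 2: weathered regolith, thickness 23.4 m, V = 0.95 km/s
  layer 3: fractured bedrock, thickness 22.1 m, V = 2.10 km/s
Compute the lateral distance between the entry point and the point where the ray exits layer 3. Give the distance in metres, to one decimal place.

19.0 m

p = sin θ₁/V₁ = sin 7.2°/0.58 = 2.1609e-01 s/km is conserved through the stack.
Layer 1: θ = 7.20°; offset = 22.4·tan 7.20° = 2.830 m.
Layer 2: sin θ = p·0.95 = 0.2053 → θ = 11.85°; offset = 23.4·tan 11.85° = 4.908 m.
Layer 3: sin θ = p·2.10 = 0.4538 → θ = 26.99°; offset = 22.1·tan 26.99° = 11.254 m.
Σ offsets = 18.992 m.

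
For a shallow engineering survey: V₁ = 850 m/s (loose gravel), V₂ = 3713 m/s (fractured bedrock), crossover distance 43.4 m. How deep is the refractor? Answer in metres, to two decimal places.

17.19 m

h = (x_cross/2)·√((V₂−V₁)/(V₂+V₁)).
(V₂−V₁)/(V₂+V₁) = (3713−850)/(3713+850) = 0.6274; √ = 0.7921.
h = (43.4/2)·0.7921 = 17.19 m.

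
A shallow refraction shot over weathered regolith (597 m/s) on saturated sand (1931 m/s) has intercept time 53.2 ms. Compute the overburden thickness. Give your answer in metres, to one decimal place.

16.7 m

h = tᵢ·V₁·V₂ / (2·√(V₂²−V₁²)).
√(V₂²−V₁²) = √(1931² − 597²) = 1836.4 m/s.
h = 0.0532 s × 597 × 1931 / (2 × 1836.4) = 16.70 m.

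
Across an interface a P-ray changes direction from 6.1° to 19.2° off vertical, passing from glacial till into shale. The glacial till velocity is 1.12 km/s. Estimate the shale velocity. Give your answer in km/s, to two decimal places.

sin 6.1° = 0.1063; sin 19.2° = 0.3289.
V₂ = V₁·(sin θ₂/sin θ₁) = 1.12·(0.3289/0.1063) = 3.47 km/s.

3.47 km/s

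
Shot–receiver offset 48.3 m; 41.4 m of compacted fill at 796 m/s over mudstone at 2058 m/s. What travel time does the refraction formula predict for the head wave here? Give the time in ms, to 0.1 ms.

119.4 ms

t = x/V₂ + 2h·√(V₂²−V₁²)/(V₁V₂).
√(V₂²−V₁²) = √(2058²−796²) = 1897.8 m/s; delay term = 2·41.4·1897.8/(796·2058) = 0.09592 s.
t = 48.3/2058 + 0.09592 = 0.11939 s.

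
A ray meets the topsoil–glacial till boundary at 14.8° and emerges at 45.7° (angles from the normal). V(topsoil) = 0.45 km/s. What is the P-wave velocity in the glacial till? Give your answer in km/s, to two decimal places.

1.26 km/s

sin 14.8° = 0.2554; sin 45.7° = 0.7157.
V₂ = V₁·(sin θ₂/sin θ₁) = 0.45·(0.7157/0.2554) = 1.26 km/s.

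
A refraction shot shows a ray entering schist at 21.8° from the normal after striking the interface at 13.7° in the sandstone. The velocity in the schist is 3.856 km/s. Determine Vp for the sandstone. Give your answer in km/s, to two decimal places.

2.46 km/s

sin 13.7° = 0.2368; sin 21.8° = 0.3714.
V₁ = V₂·(sin θ₁/sin θ₂) = 3.856·(0.2368/0.3714) = 2.46 km/s.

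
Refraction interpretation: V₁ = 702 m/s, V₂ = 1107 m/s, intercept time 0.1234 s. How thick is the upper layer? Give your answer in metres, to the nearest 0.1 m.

56.0 m

h = tᵢ·V₁·V₂ / (2·√(V₂²−V₁²)).
√(V₂²−V₁²) = √(1107² − 702²) = 855.9 m/s.
h = 0.1234 s × 702 × 1107 / (2 × 855.9) = 56.02 m.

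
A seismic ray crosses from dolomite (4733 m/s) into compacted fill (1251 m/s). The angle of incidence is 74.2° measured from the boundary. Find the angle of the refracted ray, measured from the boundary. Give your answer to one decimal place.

85.9°

Convert to the normal: θ₁ = 90° − 74.2° = 15.8°.
sin θ₁/V₁ = sin θ₂/V₂ ⇒ sin θ₂ = 1251·sin 15.8°/4733 = 1251·0.2723/4733 = 0.0720.
θ₂ = sin⁻¹(0.0720) = 4.13° (from vertical).
From the interface: 90° − 4.13° = 85.87°.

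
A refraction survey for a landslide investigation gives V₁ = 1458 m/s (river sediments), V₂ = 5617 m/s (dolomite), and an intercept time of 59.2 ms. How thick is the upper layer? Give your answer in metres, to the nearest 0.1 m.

44.7 m

h = tᵢ·V₁·V₂ / (2·√(V₂²−V₁²)).
√(V₂²−V₁²) = √(5617² − 1458²) = 5424.5 m/s.
h = 0.0592 s × 1458 × 5617 / (2 × 5424.5) = 44.69 m.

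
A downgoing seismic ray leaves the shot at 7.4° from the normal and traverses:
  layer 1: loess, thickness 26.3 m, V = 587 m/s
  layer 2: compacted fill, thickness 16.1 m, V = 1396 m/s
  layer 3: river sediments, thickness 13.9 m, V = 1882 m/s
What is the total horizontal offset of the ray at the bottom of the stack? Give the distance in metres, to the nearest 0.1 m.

Ray parameter p = sin 7.4° / 587 m/s = 2.1941e-04 s/m.
Layer 1: θ = 7.40°; offset = 26.3·tan 7.40° = 3.416 m.
Layer 2: sin θ = p·1396 = 0.3063 → θ = 17.84°; offset = 16.1·tan 17.84° = 5.180 m.
Layer 3: sin θ = p·1882 = 0.4129 → θ = 24.39°; offset = 13.9·tan 24.39° = 6.302 m.
Summing the layer offsets gives 14.898 m.

14.9 m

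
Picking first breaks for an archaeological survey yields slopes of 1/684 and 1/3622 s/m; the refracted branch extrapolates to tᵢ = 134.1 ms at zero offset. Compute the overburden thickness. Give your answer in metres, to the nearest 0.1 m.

46.7 m

θ_c = arcsin(684/3622) = 10.89°; cos θ_c = 0.9820.
tᵢ = 2h cos θ_c/V₁ ⇒ h = tᵢ·V₁/(2 cos θ_c) = 0.1341·684/(2·0.9820) = 46.70 m.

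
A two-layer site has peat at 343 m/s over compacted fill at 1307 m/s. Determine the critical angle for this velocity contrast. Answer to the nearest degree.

At critical incidence the refracted ray runs along the interface (θ₂ = 90°), so sin θ_c = V₁/V₂.
θ_c = arcsin(343/1307) = arcsin 0.2624 = 15.21°.

15°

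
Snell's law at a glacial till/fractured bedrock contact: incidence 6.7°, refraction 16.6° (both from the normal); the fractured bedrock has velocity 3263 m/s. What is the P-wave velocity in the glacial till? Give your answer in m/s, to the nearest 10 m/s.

1330 m/s

sin 6.7° = 0.1167; sin 16.6° = 0.2857.
V₁ = V₂·(sin θ₁/sin θ₂) = 3263·(0.1167/0.2857) = 1332.56 m/s.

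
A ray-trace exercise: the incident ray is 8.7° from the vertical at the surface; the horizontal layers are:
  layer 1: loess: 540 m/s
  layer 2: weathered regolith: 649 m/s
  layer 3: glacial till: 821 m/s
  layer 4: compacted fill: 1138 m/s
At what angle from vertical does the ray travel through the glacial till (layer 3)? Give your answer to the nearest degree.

13°

Snell's law across each interface conserves sin θ / V, so sin θ_3 = V_3·sin θ₁/V₁.
sin θ_3 = 821 × sin 8.7° / 540 = 0.2300.
θ_3 = 13.30° from the vertical.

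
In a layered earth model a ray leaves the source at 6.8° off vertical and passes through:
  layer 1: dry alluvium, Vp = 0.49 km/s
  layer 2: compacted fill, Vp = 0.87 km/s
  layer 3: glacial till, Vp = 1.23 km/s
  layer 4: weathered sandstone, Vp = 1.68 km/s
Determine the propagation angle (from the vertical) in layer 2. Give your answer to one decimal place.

12.1°

Snell's law across each interface conserves sin θ / V, so sin θ_2 = V_2·sin θ₁/V₁.
sin θ_2 = 0.87 × sin 6.8° / 0.49 = 0.2102.
θ_2 = arcsin 0.2102 = 12.14°.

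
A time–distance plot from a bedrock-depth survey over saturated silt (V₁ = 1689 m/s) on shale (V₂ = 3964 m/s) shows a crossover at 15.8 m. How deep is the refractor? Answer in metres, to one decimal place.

5.0 m

x_cross = 2h·√((V₂+V₁)/(V₂−V₁)) → h = x_cross / (2·√((V₂+V₁)/(V₂−V₁))).
√((V₂+V₁)/(V₂−V₁)) = √((3964+1689)/(3964−1689)) = 1.5763.
h = 15.8 / (2·1.5763) = 5.01 m.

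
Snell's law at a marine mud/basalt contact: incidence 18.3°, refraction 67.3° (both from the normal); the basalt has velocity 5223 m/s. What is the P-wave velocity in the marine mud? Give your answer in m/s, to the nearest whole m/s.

Snell's law: sin 18.3°/V₁ = sin 67.3°/V₂.
V₁ = V₂·sin 18.3°/sin 67.3° = 5223 × 0.3404 = 1777.69 m/s.

1778 m/s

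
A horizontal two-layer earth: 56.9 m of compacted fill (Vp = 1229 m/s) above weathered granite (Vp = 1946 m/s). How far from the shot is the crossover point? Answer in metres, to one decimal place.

x_cross = 2h·√((V₂+V₁)/(V₂−V₁)).
(V₂+V₁)/(V₂−V₁) = (1946+1229)/(1946−1229) = 4.4282; √ = 2.1043.
x_cross = 2·56.9·2.1043 = 239.47 m.

239.5 m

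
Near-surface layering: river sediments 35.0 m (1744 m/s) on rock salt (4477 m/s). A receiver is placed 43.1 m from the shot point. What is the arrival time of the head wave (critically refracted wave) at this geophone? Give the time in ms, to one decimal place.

46.6 ms

θ_c = arcsin(V₁/V₂) = arcsin(1744/4477) = 22.93°, cos θ_c = 0.9210.
Intercept time tᵢ = 2h cos θ_c / V₁ = 2·35.0·0.9210/1744 = 0.03697 s.
t = x/V₂ + tᵢ = 43.1/4477 + 0.03697 = 0.04659 s.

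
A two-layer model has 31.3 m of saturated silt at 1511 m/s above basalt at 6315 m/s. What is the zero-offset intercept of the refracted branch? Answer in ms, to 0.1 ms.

tᵢ = 2h·√(V₂²−V₁²)/(V₁V₂).
√(V₂²−V₁²) = √(6315²−1511²) = 6131.6 m/s.
tᵢ = 2·31.3·6131.6/(1511·6315) = 0.04023 s.

40.2 ms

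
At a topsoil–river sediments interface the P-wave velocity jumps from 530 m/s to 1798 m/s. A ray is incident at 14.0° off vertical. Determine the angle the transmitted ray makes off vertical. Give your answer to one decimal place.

sin θ₁/V₁ = sin θ₂/V₂ ⇒ sin θ₂ = 1798·sin 14.0°/530 = 1798·0.2419/530 = 0.8207.
θ₂ = sin⁻¹(0.8207) = 55.16° (from vertical).

55.2°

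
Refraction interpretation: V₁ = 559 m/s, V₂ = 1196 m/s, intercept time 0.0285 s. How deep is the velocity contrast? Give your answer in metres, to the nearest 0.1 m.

h = tᵢ·V₁·V₂ / (2·√(V₂²−V₁²)).
√(V₂²−V₁²) = √(1196² − 559²) = 1057.3 m/s.
h = 0.0285 s × 559 × 1196 / (2 × 1057.3) = 9.01 m.

9.0 m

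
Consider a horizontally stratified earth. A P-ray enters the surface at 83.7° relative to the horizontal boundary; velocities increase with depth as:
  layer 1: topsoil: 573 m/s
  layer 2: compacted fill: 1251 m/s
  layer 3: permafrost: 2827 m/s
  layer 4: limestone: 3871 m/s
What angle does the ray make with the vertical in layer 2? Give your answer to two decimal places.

From the normal: θ₁ = 90° − 83.7° = 6.3°.
Snell's law across each interface conserves sin θ / V, so sin θ_2 = V_2·sin θ₁/V₁.
sin θ_2 = 1251 × sin 6.3° / 573 = 0.2396.
θ_2 = arcsin 0.2396 = 13.86°.

13.86°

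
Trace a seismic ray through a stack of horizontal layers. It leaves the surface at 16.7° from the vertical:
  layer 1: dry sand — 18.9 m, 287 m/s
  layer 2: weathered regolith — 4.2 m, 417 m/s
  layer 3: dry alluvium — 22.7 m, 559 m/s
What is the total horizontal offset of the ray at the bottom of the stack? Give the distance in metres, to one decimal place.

Apply Snell's law at each interface; in layer i the horizontal offset is hᵢ·tan θᵢ.
Layer 1: θ = 16.70°; offset = 18.9·tan 16.70° = 5.670 m.
Layer 2: sin θ = 417·sin 16.7°/287 = 0.4175, θ = 24.68°; offset = 4.2·tan 24.68° = 1.930 m.
Layer 3: sin θ = 559·sin 16.7°/287 = 0.5597, θ = 34.04°; offset = 22.7·tan 34.04° = 15.332 m.
Σ offsets = 22.932 m.

22.9 m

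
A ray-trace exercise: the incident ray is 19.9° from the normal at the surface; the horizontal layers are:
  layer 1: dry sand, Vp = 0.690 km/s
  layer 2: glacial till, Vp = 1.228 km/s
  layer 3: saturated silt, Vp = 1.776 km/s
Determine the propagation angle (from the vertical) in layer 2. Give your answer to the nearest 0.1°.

Snell's law across each interface conserves sin θ / V, so sin θ_2 = V_2·sin θ₁/V₁.
sin θ_2 = 1.228 × sin 19.9° / 0.690 = 0.6058.
θ_2 = 37.28° from the vertical.

37.3°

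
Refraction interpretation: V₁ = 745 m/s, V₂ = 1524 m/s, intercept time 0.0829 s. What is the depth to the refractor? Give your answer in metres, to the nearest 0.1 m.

35.4 m

h = tᵢ·V₁·V₂ / (2·√(V₂²−V₁²)).
√(V₂²−V₁²) = √(1524² − 745²) = 1329.5 m/s.
h = 0.0829 s × 745 × 1524 / (2 × 1329.5) = 35.40 m.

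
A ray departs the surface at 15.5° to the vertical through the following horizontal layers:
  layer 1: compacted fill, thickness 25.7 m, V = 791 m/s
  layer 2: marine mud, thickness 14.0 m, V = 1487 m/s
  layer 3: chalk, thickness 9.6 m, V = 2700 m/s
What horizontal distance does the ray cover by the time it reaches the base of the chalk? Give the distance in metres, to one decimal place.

36.6 m

p = sin θ₁/V₁ = sin 15.5°/791 = 3.3785e-04 s/m is conserved through the stack.
Layer 1: θ = 15.50°; offset = 25.7·tan 15.50° = 7.127 m.
Layer 2: sin θ = p·1487 = 0.5024 → θ = 30.16°; offset = 14.0·tan 30.16° = 8.134 m.
Layer 3: sin θ = p·2700 = 0.9122 → θ = 65.81°; offset = 9.6·tan 65.81° = 21.371 m.
Summing the layer offsets gives 36.633 m.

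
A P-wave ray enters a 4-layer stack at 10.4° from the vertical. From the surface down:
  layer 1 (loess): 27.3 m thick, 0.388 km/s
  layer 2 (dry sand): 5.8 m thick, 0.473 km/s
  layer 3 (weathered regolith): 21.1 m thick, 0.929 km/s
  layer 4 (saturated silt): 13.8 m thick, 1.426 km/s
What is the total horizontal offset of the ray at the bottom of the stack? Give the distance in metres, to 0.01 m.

Ray parameter p = sin 10.4° / 0.388 km/s = 4.6526e-01 s/km.
Layer 1: θ = 10.40°; offset = 27.3·tan 10.40° = 5.0105 m.
Layer 2: sin θ = p·0.473 = 0.2201 → θ = 12.71°; offset = 5.8·tan 12.71° = 1.3085 m.
Layer 3: sin θ = p·0.929 = 0.4322 → θ = 25.61°; offset = 21.1·tan 25.61° = 10.1134 m.
Layer 4: sin θ = p·1.426 = 0.6635 → θ = 41.56°; offset = 13.8·tan 41.56° = 12.2367 m.
Summing the layer offsets gives 28.6690 m.

28.67 m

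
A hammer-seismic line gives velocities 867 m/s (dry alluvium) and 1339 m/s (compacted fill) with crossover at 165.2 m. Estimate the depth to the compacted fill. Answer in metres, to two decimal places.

h = (x_cross/2)·√((V₂−V₁)/(V₂+V₁)).
(V₂−V₁)/(V₂+V₁) = (1339−867)/(1339+867) = 0.2140; √ = 0.4626.
h = (165.2/2)·0.4626 = 38.21 m.

38.21 m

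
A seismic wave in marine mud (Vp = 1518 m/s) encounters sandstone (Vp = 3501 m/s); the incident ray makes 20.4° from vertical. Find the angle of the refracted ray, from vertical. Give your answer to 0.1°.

Snell's law: sin θ₂ = (V₂/V₁)·sin θ₁ = (3501/1518)·sin 20.4° = 0.8039.
θ₂ = sin⁻¹(0.8039) = 53.51° (from vertical).

53.5°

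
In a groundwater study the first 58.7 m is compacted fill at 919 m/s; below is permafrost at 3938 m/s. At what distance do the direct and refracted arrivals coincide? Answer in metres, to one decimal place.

148.9 m

x_cross = 2h·√((V₂+V₁)/(V₂−V₁)).
(V₂+V₁)/(V₂−V₁) = (3938+919)/(3938−919) = 1.6088; √ = 1.2684.
x_cross = 2·58.7·1.2684 = 148.91 m.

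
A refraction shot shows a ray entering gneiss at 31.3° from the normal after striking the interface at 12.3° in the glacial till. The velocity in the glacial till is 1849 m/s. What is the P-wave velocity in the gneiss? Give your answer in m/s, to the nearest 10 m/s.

sin 12.3° = 0.2130; sin 31.3° = 0.5195.
V₂ = V₁·(sin θ₂/sin θ₁) = 1849·(0.5195/0.2130) = 4509.17 m/s.

4510 m/s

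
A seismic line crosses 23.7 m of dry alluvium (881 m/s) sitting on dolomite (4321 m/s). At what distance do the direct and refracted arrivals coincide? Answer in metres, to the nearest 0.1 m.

58.3 m

x_cross = 2h·√((V₂+V₁)/(V₂−V₁)).
(V₂+V₁)/(V₂−V₁) = (4321+881)/(4321−881) = 1.5122; √ = 1.2297.
x_cross = 2·23.7·1.2297 = 58.29 m.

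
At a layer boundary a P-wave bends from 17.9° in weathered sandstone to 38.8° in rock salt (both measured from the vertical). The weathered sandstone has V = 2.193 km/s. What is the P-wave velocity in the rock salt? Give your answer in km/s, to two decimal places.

4.47 km/s

Snell's law: sin 17.9°/V₁ = sin 38.8°/V₂.
V₂ = V₁·sin 38.8°/sin 17.9° = 2.193 × 2.0387 = 4.47 km/s.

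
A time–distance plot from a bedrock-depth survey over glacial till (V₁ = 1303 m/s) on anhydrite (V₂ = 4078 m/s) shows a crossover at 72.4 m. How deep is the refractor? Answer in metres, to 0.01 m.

h = (x_cross/2)·√((V₂−V₁)/(V₂+V₁)).
(V₂−V₁)/(V₂+V₁) = (4078−1303)/(4078+1303) = 0.5157; √ = 0.7181.
h = (72.4/2)·0.7181 = 26.00 m.

26.00 m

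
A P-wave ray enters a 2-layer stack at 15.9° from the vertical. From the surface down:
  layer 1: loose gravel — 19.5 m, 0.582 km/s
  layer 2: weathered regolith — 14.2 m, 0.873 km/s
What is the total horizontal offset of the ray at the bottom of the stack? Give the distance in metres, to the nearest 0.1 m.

Apply Snell's law at each interface; in layer i the horizontal offset is hᵢ·tan θᵢ.
Layer 1: θ = 15.90°; offset = 19.5·tan 15.90° = 5.555 m.
Layer 2: sin θ = 0.873·sin 15.9°/0.582 = 0.4109, θ = 24.26°; offset = 14.2·tan 24.26° = 6.401 m.
Total horizontal offset = 11.955 m.

12.0 m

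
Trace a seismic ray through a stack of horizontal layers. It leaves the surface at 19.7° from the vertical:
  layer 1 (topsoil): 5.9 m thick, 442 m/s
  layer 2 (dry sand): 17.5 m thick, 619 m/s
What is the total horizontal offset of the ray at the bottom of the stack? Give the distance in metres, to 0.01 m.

11.48 m

Apply Snell's law at each interface; in layer i the horizontal offset is hᵢ·tan θᵢ.
Layer 1: θ = 19.70°; offset = 5.9·tan 19.70° = 2.1125 m.
Layer 2: sin θ = 619·sin 19.7°/442 = 0.4721, θ = 28.17°; offset = 17.5·tan 28.17° = 9.3715 m.
Total horizontal offset = 11.4840 m.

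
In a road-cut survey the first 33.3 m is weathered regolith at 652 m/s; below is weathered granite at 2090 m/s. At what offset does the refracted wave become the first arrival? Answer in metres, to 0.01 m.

θ_c = arcsin(652/2090) = 18.18°, so cos θ_c = 0.9501 and tᵢ = 2h cos θ_c/V₁ = 0.0970 s.
At crossover x/V₁ = x/V₂ + tᵢ ⇒ x = tᵢ/(1/V₁ − 1/V₂) = 0.09705/(1.5337e-03 − 4.7847e-04) = 91.97 m.

91.97 m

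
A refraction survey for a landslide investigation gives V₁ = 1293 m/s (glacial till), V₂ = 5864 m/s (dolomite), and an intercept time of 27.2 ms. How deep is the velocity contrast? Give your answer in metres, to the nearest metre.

h = tᵢ·V₁·V₂ / (2·√(V₂²−V₁²)).
√(V₂²−V₁²) = √(5864² − 1293²) = 5719.7 m/s.
h = 0.0272 s × 1293 × 5864 / (2 × 5719.7) = 18.03 m.

18 m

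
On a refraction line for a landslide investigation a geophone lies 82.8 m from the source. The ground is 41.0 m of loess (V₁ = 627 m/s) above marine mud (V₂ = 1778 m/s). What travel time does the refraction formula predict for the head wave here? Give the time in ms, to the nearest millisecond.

t = x/V₂ + 2h·√(V₂²−V₁²)/(V₁V₂).
√(V₂²−V₁²) = √(1778²−627²) = 1663.8 m/s; delay term = 2·41.0·1663.8/(627·1778) = 0.12238 s.
t = 82.8/1778 + 0.12238 = 0.16895 s.

169 ms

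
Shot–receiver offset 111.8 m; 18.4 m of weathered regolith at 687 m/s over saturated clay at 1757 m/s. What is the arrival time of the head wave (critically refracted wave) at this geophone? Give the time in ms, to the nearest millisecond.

113 ms

t = x/V₂ + 2h·√(V₂²−V₁²)/(V₁V₂).
√(V₂²−V₁²) = √(1757²−687²) = 1617.1 m/s; delay term = 2·18.4·1617.1/(687·1757) = 0.04930 s.
t = 111.8/1757 + 0.04930 = 0.11293 s.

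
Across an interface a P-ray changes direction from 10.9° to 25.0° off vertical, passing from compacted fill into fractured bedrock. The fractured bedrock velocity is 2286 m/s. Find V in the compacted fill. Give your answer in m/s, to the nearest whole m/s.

Snell's law: sin 10.9°/V₁ = sin 25.0°/V₂.
V₁ = V₂·sin 10.9°/sin 25.0° = 2286 × 0.4474 = 1022.84 m/s.

1023 m/s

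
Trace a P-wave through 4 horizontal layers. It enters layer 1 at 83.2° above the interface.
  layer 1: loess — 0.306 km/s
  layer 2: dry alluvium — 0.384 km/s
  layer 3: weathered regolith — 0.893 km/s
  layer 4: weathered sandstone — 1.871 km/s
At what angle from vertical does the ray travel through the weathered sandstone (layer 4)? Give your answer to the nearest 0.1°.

From the normal: θ₁ = 90° − 83.2° = 6.8°.
Ray parameter p = sin 6.8° / 0.306 = 3.8694e-01 s/km.
sin θ_4 = p·V_4 = 3.8694e-01 × 1.871 = 0.7240.
θ_4 = 46.38° from the vertical.

46.4°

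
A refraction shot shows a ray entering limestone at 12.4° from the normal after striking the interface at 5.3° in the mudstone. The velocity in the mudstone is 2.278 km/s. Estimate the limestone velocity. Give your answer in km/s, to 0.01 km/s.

5.30 km/s

sin 5.3° = 0.0924; sin 12.4° = 0.2147.
V₂ = V₁·(sin θ₂/sin θ₁) = 2.278·(0.2147/0.0924) = 5.30 km/s.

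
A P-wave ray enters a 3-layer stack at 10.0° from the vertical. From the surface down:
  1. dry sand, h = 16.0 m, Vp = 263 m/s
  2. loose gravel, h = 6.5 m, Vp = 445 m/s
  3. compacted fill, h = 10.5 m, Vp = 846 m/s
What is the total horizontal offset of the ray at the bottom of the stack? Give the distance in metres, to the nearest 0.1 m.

11.9 m

Apply Snell's law at each interface; in layer i the horizontal offset is hᵢ·tan θᵢ.
Layer 1: θ = 10.00°; offset = 16.0·tan 10.00° = 2.821 m.
Layer 2: sin θ = 445·sin 10.0°/263 = 0.2938, θ = 17.09°; offset = 6.5·tan 17.09° = 1.998 m.
Layer 3: sin θ = 846·sin 10.0°/263 = 0.5586, θ = 33.96°; offset = 10.5·tan 33.96° = 7.071 m.
Total horizontal offset = 11.890 m.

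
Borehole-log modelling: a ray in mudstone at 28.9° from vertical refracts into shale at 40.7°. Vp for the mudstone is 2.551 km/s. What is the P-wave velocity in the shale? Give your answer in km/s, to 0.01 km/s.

3.44 km/s

Snell's law: sin 28.9°/V₁ = sin 40.7°/V₂.
V₂ = V₁·sin 40.7°/sin 28.9° = 2.551 × 1.3493 = 3.44 km/s.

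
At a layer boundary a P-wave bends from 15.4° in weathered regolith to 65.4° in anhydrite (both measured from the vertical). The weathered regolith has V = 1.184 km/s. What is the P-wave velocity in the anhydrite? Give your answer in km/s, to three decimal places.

4.054 km/s

sin 15.4° = 0.2656; sin 65.4° = 0.9092.
V₂ = V₁·(sin θ₂/sin θ₁) = 1.184·(0.9092/0.2656) = 4.054 km/s.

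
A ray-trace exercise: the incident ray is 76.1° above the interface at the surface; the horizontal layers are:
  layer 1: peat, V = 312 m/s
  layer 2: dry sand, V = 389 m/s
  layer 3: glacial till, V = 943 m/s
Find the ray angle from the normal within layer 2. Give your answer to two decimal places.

From the normal: θ₁ = 90° − 76.1° = 13.9°.
Snell's law across each interface conserves sin θ / V, so sin θ_2 = V_2·sin θ₁/V₁.
sin θ_2 = 389 × sin 13.9° / 312 = 0.2995.
θ_2 = 17.43° from the vertical.

17.43°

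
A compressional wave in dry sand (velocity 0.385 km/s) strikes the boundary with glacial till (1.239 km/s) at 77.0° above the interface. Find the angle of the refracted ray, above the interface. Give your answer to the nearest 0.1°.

Convert to the normal: θ₁ = 90° − 77.0° = 13.0°.
sin θ₁/V₁ = sin θ₂/V₂ ⇒ sin θ₂ = 1.239·sin 13.0°/0.385 = 1.239·0.2250/0.385 = 0.7239.
θ₂ = arcsin 0.7239 = 46.38° from the normal.
From the interface: 90° − 46.38° = 43.62°.

43.6°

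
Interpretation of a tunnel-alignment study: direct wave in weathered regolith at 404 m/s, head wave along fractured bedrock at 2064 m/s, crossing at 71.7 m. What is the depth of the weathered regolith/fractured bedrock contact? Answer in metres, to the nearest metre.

29 m

h = (x_cross/2)·√((V₂−V₁)/(V₂+V₁)).
(V₂−V₁)/(V₂+V₁) = (2064−404)/(2064+404) = 0.6726; √ = 0.8201.
h = (71.7/2)·0.8201 = 29.40 m.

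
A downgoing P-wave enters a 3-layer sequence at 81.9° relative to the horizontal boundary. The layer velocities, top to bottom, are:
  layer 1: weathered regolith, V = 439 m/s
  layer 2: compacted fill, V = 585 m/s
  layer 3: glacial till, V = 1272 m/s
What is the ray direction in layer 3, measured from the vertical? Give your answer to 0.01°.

From the normal: θ₁ = 90° − 81.9° = 8.1°.
Ray parameter p = sin 8.1° / 439 = 3.2096e-04 s/m.
sin θ_3 = p·V_3 = 3.2096e-04 × 1272 = 0.4083.
θ_3 = 24.10° from the vertical.

24.10°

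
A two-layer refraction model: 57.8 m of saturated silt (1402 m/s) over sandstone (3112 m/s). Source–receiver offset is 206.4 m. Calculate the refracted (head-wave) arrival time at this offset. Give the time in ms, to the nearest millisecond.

t = x/V₂ + 2h·√(V₂²−V₁²)/(V₁V₂).
√(V₂²−V₁²) = √(3112²−1402²) = 2778.3 m/s; delay term = 2·57.8·2778.3/(1402·3112) = 0.07361 s.
t = 206.4/3112 + 0.07361 = 0.13994 s.

140 ms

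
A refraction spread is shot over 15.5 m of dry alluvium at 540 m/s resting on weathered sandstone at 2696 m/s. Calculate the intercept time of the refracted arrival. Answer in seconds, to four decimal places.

0.0562 s

θ_c = arcsin(V₁/V₂) = arcsin(540/2696) = 11.55°; cos θ_c = 0.9797.
tᵢ = 2h·cos θ_c / V₁ = 2·15.5·0.9797 / 540 = 0.05624 s.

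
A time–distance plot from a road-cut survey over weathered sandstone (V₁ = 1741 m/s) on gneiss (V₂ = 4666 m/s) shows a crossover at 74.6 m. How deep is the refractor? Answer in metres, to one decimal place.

x_cross = 2h·√((V₂+V₁)/(V₂−V₁)) → h = x_cross / (2·√((V₂+V₁)/(V₂−V₁))).
√((V₂+V₁)/(V₂−V₁)) = √((4666+1741)/(4666−1741)) = 1.4800.
h = 74.6 / (2·1.4800) = 25.20 m.

25.2 m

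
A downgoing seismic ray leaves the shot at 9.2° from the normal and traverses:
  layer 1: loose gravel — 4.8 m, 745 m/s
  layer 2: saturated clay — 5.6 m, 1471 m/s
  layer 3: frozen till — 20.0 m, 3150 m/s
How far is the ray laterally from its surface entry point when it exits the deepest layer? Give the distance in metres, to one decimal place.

Ray parameter p = sin 9.2° / 745 m/s = 2.1461e-04 s/m.
Layer 1: θ = 9.20°; offset = 4.8·tan 9.20° = 0.777 m.
Layer 2: sin θ = p·1471 = 0.3157 → θ = 18.40°; offset = 5.6·tan 18.40° = 1.863 m.
Layer 3: sin θ = p·3150 = 0.6760 → θ = 42.53°; offset = 20.0·tan 42.53° = 18.347 m.
Total horizontal offset = 20.988 m.

21.0 m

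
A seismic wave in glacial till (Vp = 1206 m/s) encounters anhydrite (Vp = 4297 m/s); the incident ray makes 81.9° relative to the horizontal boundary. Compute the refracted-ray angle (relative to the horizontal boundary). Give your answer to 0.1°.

Convert to the normal: θ₁ = 90° − 81.9° = 8.1°.
sin θ₁/V₁ = sin θ₂/V₂ ⇒ sin θ₂ = 4297·sin 8.1°/1206 = 4297·0.1409/1206 = 0.5020.
θ₂ = sin⁻¹(0.5020) = 30.13° (from vertical).
From the interface: 90° − 30.13° = 59.87°.

59.9°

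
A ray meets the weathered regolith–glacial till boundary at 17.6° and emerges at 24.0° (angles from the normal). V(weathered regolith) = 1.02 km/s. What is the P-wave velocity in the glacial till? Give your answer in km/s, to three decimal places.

1.372 km/s

Snell's law: sin 17.6°/V₁ = sin 24.0°/V₂.
V₂ = V₁·sin 24.0°/sin 17.6° = 1.02 × 1.3452 = 1.372 km/s.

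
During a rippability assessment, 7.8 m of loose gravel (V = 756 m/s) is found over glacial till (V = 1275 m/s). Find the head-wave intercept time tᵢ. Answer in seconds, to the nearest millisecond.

θ_c = arcsin(V₁/V₂) = arcsin(756/1275) = 36.37°; cos θ_c = 0.8052.
tᵢ = 2h·cos θ_c / V₁ = 2·7.8·0.8052 / 756 = 0.01662 s.

0.017 s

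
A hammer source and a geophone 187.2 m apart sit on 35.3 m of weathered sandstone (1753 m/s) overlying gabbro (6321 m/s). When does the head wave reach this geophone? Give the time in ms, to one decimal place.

68.3 ms

t = x/V₂ + 2h·√(V₂²−V₁²)/(V₁V₂).
√(V₂²−V₁²) = √(6321²−1753²) = 6073.1 m/s; delay term = 2·35.3·6073.1/(1753·6321) = 0.03869 s.
t = 187.2/6321 + 0.03869 = 0.06831 s.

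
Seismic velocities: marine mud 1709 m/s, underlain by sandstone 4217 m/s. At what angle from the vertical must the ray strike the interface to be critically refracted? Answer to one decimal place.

At critical incidence the refracted ray runs along the interface (θ₂ = 90°), so sin θ_c = V₁/V₂.
θ_c = arcsin(1709/4217) = arcsin 0.4053 = 23.91°.

23.9°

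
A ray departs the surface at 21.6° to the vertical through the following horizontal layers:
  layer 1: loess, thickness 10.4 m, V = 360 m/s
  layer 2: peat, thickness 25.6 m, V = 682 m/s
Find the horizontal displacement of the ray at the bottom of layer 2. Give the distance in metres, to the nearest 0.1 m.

Ray parameter p = sin 21.6° / 360 m/s = 1.0226e-03 s/m.
Layer 1: θ = 21.60°; offset = 10.4·tan 21.60° = 4.118 m.
Layer 2: sin θ = p·682 = 0.6974 → θ = 44.22°; offset = 25.6·tan 44.22° = 24.911 m.
Total horizontal offset = 29.028 m.

29.0 m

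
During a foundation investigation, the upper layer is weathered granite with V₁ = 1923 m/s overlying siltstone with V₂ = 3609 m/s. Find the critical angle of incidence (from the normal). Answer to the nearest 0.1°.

32.2°

Critical incidence: sin θ_c = V₁/V₂ = 1923/3609 = 0.5328.
θ_c = arcsin 0.5328 = 32.20°.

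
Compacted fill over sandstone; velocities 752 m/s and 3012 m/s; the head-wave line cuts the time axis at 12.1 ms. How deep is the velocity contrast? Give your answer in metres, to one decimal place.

4.7 m

θ_c = arcsin(752/3012) = 14.46°; cos θ_c = 0.9683.
tᵢ = 2h cos θ_c/V₁ ⇒ h = tᵢ·V₁/(2 cos θ_c) = 0.0121·752/(2·0.9683) = 4.70 m.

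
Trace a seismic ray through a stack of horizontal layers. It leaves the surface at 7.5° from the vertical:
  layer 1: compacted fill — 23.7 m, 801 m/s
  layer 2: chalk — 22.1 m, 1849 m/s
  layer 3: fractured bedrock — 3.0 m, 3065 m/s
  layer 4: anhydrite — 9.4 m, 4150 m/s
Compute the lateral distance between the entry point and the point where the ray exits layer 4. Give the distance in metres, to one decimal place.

Apply Snell's law at each interface; in layer i the horizontal offset is hᵢ·tan θᵢ.
Layer 1: θ = 7.50°; offset = 23.7·tan 7.50° = 3.120 m.
Layer 2: sin θ = 1849·sin 7.5°/801 = 0.3013, θ = 17.54°; offset = 22.1·tan 17.54° = 6.983 m.
Layer 3: sin θ = 3065·sin 7.5°/801 = 0.4995, θ = 29.96°; offset = 3.0·tan 29.96° = 1.730 m.
Layer 4: sin θ = 4150·sin 7.5°/801 = 0.6763, θ = 42.55°; offset = 9.4·tan 42.55° = 8.629 m.
Total horizontal offset = 20.462 m.

20.5 m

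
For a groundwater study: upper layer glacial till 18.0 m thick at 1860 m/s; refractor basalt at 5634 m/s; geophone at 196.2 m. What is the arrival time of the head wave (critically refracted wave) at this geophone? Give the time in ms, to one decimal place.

θ_c = arcsin(V₁/V₂) = arcsin(1860/5634) = 19.28°, cos θ_c = 0.9439.
Intercept time tᵢ = 2h cos θ_c / V₁ = 2·18.0·0.9439/1860 = 0.01827 s.
t = x/V₂ + tᵢ = 196.2/5634 + 0.01827 = 0.05309 s.

53.1 ms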